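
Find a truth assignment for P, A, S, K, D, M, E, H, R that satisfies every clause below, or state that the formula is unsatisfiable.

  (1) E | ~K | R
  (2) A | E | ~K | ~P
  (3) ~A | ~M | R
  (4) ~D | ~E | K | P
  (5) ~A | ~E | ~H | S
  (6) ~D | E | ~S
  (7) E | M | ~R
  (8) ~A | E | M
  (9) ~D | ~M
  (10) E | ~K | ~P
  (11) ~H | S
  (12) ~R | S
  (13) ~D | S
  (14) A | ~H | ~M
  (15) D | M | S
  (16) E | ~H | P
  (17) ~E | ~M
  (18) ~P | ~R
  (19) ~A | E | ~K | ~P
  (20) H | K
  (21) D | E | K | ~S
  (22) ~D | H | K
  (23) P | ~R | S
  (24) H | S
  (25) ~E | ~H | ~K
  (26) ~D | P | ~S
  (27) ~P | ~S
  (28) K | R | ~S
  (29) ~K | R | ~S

P=F; A=F; S=T; K=T; D=F; M=F; E=T; H=F; R=T

Try P = True:
  (~P | ~R) forces R = False.
  (~P | ~S) forces S = False.
  (~H | S) forces H = False.
  clause (H | S) is falsified — backtrack.
So P = False.
Set A = False.
Set S = True.
  then (~D | P | ~S) forces D = False.
Set K = True.
  then (~K | R | ~S) forces R = True.
Set M = False.
  then (E | M | ~R) forces E = True.
  then (~E | ~H | ~K) forces H = False.
All clauses satisfied.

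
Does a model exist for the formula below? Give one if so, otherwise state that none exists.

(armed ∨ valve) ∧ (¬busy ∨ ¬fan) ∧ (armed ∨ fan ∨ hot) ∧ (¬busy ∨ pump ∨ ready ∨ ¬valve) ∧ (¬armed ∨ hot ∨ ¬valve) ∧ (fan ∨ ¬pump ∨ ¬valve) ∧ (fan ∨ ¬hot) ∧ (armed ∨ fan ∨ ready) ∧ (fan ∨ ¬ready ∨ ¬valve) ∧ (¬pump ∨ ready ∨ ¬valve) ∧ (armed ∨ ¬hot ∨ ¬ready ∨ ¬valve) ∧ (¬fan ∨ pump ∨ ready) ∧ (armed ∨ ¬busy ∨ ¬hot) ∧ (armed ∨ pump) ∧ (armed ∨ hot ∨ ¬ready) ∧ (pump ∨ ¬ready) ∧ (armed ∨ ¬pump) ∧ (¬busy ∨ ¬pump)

valve = False; armed = True; pump = True; busy = False; ready = False; fan = True; hot = True

Set valve = False.
  then (armed ∨ valve) forces armed = True.
Set pump = True.
  then (¬busy ∨ ¬pump) forces busy = False.
Set ready = False.
Set fan = True.
Set hot = True.
All clauses satisfied.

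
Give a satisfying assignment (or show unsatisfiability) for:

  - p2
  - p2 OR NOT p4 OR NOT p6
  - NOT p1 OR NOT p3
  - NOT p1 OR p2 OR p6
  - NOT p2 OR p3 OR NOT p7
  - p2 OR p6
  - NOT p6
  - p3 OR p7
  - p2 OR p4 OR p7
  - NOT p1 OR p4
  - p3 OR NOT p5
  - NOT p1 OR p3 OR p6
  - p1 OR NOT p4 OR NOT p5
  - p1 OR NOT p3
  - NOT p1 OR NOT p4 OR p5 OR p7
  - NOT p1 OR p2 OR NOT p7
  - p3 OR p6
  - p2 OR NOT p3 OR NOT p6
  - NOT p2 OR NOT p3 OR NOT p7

UNSATISFIABLE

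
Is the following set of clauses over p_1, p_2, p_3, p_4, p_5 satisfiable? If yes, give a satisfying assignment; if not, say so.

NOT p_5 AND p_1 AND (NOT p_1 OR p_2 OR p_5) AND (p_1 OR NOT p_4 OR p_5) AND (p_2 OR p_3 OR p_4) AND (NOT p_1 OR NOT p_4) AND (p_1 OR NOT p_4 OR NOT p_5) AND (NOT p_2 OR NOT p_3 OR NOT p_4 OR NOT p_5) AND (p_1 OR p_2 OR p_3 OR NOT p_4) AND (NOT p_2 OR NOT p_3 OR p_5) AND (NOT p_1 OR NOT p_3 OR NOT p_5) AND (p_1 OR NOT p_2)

p_1=T; p_2=T; p_3=F; p_4=F; p_5=F

Unit clause (NOT p_5) forces p_5 = False.
Unit clause (p_1) forces p_1 = True.
In (NOT p_1 OR p_2 OR p_5) only p_2 is left, so p_2 = True.
In (NOT p_1 OR NOT p_4) only NOT p_4 is left, so p_4 = False.
In (NOT p_2 OR NOT p_3 OR p_5) only NOT p_3 is left, so p_3 = False.
All clauses satisfied.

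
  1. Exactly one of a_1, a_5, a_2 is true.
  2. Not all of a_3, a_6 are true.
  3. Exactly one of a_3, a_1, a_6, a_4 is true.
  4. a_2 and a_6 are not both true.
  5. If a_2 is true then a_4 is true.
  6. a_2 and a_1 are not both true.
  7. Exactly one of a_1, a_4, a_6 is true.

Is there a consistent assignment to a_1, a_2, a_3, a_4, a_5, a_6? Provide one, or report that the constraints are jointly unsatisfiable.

a_1 = False; a_2 = False; a_3 = False; a_4 = False; a_5 = True; a_6 = True

  (1) {a_1, a_5, a_2}: 1 true — exactly one ✓
  (2) {a_3, a_6}: 1/2 true — not all ✓
  (3) {a_3, a_1, a_6, a_4}: 1 true — exactly one ✓
  (4) a_2=F, a_6=T — not both ✓
  (5) a_2=F ⇒ a_4: vacuous ✓
  (6) a_2=F, a_1=F — not both ✓
  (7) {a_1, a_4, a_6}: 1 true — exactly one ✓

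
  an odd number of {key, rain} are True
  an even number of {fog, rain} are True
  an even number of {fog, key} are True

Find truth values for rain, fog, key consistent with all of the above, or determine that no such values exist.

No satisfying assignment exists.

Adding constraints 1, 2, 3 mod 2: every variable appears an even number of times on the left, so the left side is 0.
But the right sides sum to 1 (mod 2). 0 ≠ 1 — the system is inconsistent.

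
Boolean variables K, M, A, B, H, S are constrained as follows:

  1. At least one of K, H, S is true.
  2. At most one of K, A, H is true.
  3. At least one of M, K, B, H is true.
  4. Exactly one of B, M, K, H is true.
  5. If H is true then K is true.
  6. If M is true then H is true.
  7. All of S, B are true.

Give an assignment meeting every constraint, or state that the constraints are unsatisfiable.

K=F, M=F, A=F, B=T, H=F, S=T

  (1) {K, H, S}: 1 true — at least one ✓
  (2) {K, A, H}: 0 true — at most one ✓
  (3) {M, K, B, H}: 1 true — at least one ✓
  (4) {B, M, K, H}: 1 true — exactly one ✓
  (5) H=F ⇒ K: vacuous ✓
  (6) M=F ⇒ H: vacuous ✓
  (7) {S, B}: all 2 true ✓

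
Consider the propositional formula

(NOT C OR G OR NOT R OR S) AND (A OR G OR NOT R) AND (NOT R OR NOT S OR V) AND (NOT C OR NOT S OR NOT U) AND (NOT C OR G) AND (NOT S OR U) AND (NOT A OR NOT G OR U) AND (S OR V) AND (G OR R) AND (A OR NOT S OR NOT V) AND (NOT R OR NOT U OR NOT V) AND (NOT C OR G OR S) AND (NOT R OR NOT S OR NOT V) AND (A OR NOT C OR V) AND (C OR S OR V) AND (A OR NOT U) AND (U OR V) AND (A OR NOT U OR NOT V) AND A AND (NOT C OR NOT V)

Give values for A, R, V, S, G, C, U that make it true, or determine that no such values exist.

A=T; R=F; V=T; S=T; G=T; C=F; U=T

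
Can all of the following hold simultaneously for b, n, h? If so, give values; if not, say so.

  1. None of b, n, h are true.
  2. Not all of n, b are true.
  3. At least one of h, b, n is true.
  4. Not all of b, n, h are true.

Unsatisfiable — no assignment works.

Case b = True:
  Constraint (1) is violated (b=T) — contradiction.
Case b = False:
  (1) forces n = False.
  (1) forces h = False.
  Constraint (3) is violated (h=F, b=F, n=F) — contradiction.
Both cases fail — unsatisfiable.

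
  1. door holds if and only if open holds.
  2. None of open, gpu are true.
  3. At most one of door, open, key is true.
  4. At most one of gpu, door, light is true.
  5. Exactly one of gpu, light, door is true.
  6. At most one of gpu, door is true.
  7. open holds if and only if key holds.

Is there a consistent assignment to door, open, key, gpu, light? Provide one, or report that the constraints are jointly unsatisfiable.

door: False; open: False; key: False; gpu: False; light: True

  (1) door=F, open=F — same ✓
  (2) {open, gpu}: 0 true — none ✓
  (3) {door, open, key}: 0 true — at most one ✓
  (4) {gpu, door, light}: 1 true — at most one ✓
  (5) {gpu, light, door}: 1 true — exactly one ✓
  (6) {gpu, door}: 0 true — at most one ✓
  (7) open=F, key=F — same ✓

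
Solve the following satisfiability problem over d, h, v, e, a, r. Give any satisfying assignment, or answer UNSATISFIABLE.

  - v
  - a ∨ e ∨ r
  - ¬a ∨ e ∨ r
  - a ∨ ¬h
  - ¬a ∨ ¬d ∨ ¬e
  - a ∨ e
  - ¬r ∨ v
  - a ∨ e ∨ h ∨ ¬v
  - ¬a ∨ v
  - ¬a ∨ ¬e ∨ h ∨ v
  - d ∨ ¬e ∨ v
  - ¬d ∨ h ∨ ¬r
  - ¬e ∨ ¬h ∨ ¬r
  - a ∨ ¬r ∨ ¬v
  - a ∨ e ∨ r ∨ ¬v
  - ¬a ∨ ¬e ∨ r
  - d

d = True; h = True; v = True; e = False; a = True; r = True

Unit clause (v) forces v = True.
Unit clause (d) forces d = True.
Set h = True.
  then (a ∨ ¬h) forces a = True.
  then (¬a ∨ ¬d ∨ ¬e) forces e = False.
  then (¬a ∨ e ∨ r) forces r = True.
All clauses satisfied.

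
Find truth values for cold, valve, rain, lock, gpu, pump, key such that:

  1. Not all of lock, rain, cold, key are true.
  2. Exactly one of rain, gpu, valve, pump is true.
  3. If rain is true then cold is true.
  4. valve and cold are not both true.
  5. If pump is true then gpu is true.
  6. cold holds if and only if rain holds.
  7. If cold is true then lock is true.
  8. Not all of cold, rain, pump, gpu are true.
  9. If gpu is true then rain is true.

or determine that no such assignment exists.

cold = False, valve = True, rain = False, lock = True, gpu = False, pump = False, key = False

  (1) {lock, rain, cold, key}: 1/4 true — not all ✓
  (2) {rain, gpu, valve, pump}: 1 true — exactly one ✓
  (3) rain=F ⇒ cold: vacuous ✓
  (4) valve=T, cold=F — not both ✓
  (5) pump=F ⇒ gpu: vacuous ✓
  (6) cold=F, rain=F — same ✓
  (7) cold=F ⇒ lock: vacuous ✓
  (8) {cold, rain, pump, gpu}: 0/4 true — not all ✓
  (9) gpu=F ⇒ rain: vacuous ✓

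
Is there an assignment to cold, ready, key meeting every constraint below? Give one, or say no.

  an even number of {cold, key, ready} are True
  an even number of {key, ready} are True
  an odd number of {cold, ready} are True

cold = False, ready = True, key = True

{cold, key, ready}: 2 true → even ✓
{key, ready}: 2 true → even ✓
{cold, ready}: 1 true → odd ✓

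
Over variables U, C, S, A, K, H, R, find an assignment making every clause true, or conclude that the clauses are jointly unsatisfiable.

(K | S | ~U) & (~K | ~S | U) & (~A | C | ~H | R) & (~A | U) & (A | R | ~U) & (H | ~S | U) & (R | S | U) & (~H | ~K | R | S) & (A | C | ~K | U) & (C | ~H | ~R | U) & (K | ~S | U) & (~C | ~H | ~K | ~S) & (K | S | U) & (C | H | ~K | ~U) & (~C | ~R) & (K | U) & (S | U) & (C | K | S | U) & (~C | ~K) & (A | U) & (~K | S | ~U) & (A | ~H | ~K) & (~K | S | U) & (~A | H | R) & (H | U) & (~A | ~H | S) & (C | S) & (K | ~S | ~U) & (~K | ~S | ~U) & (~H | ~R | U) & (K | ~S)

Case S = True:
  (K | ~S) forces K = True.
  (~K | ~S | U) forces U = True.
  Clause (~K | ~S | ~U) is falsified — contradiction.
Case S = False:
  (S | U) forces U = True.
  (K | S | ~U) forces K = True.
  Clause (~K | S | ~U) is falsified — contradiction.
Both cases fail, so the formula is unsatisfiable.

Unsatisfiable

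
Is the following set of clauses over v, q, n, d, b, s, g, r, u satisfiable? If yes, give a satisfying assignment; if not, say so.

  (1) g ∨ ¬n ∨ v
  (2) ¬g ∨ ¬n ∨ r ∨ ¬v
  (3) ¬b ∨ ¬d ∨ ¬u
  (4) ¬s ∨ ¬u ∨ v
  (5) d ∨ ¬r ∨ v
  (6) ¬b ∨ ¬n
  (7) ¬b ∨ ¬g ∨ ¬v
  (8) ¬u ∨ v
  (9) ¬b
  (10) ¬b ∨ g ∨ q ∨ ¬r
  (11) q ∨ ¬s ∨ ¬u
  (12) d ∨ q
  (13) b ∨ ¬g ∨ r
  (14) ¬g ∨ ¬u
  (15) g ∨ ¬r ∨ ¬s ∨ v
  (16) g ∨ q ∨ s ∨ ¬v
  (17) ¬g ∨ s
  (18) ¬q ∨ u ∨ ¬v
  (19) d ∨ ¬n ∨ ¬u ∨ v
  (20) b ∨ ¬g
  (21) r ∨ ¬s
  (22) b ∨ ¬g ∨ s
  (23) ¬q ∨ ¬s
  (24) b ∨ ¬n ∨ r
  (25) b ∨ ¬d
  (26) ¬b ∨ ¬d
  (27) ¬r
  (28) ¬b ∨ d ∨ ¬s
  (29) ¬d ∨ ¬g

v = True; q = True; n = False; d = False; b = False; s = False; g = False; r = False; u = True

Unit clause (¬b) forces b = False.
In (b ∨ ¬g) only ¬g is left, so g = False.
In (b ∨ ¬d) only ¬d is left, so d = False.
Unit clause (¬r) forces r = False.
In (d ∨ q) only q is left, so q = True.
In (r ∨ ¬s) only ¬s is left, so s = False.
In (b ∨ ¬n ∨ r) only ¬n is left, so n = False.
Set v = True.
  then (¬q ∨ u ∨ ¬v) forces u = True.
All clauses satisfied.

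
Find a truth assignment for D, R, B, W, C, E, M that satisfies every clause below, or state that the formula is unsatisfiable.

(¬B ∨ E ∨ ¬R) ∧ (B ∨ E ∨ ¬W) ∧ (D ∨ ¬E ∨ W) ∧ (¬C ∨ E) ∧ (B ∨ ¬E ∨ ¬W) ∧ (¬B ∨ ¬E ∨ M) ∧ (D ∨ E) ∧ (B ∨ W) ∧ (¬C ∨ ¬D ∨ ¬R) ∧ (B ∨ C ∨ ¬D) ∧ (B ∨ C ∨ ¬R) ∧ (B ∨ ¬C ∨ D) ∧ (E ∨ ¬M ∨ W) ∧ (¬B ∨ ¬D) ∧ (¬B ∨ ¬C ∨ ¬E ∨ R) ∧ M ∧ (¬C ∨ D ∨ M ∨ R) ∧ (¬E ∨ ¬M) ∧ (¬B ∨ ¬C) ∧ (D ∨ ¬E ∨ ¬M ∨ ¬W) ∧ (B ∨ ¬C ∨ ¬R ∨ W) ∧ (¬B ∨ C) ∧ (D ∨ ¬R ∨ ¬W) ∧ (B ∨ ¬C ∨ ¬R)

No satisfying assignment exists.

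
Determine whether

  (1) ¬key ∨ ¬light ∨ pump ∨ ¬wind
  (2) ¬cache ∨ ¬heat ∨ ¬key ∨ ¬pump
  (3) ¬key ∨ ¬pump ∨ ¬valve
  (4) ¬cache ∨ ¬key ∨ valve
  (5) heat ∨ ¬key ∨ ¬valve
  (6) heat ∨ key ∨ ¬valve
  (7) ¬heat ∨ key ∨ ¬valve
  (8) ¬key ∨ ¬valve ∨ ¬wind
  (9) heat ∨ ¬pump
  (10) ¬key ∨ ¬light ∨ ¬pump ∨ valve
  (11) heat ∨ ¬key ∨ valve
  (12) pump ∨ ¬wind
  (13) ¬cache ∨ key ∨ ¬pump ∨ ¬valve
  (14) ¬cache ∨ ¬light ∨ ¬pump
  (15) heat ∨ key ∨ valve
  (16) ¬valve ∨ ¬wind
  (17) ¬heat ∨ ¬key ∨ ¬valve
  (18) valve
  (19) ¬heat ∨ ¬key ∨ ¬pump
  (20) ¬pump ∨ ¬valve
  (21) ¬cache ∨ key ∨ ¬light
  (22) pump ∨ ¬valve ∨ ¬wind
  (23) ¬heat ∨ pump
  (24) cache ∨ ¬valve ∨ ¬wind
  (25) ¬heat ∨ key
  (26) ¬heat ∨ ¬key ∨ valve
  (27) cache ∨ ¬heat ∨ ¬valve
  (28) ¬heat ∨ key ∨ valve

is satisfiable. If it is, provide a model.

No satisfying assignment exists.

Case valve = True:
  (¬valve ∨ ¬wind) forces wind = False.
  (¬pump ∨ ¬valve) forces pump = False.
  (¬heat ∨ pump) forces heat = False.
  (heat ∨ ¬key ∨ ¬valve) forces key = False.
  Clause (heat ∨ key ∨ ¬valve) is falsified — contradiction.
Case valve = False:
  Clause (valve) is falsified — contradiction.
Both cases fail, so the formula is unsatisfiable.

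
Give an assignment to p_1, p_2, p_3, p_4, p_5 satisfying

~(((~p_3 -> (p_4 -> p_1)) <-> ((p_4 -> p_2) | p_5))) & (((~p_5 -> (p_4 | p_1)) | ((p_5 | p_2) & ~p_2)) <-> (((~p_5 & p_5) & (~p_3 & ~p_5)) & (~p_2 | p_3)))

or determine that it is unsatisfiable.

Unsatisfiable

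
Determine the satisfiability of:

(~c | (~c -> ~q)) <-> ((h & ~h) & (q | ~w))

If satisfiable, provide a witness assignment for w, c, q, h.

Case q = True: the formula simplifies to (~c | c) <-> (h & ~h).
  c = True: simplifies to h & ~h.
    h = True: the conjunct ~h is False.
    h = False: the conjunct h is False.
  c = False: simplifies to h & ~h.
    h = True: the conjunct ~h is False.
    h = False: the conjunct h is False.
Case q = False: the formula simplifies to (h & ~h) & ~w.
  h = True: the conjunct ~h is False.
  h = False: the conjunct h is False.
Both cases fail — unsatisfiable.

Unsatisfiable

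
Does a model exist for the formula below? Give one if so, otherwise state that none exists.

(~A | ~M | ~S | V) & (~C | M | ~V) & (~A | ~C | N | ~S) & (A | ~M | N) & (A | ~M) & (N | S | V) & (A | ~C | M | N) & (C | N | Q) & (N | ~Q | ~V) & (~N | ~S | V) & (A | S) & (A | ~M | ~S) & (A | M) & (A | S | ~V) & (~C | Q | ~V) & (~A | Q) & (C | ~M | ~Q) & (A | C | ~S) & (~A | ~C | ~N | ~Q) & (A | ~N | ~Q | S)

Set M = False.
  then (A | M) forces A = True.
  then (~A | Q) forces Q = True.
Set C = False.
Set V = True.
  then (N | ~Q | ~V) forces N = True.
Set S = True.
All clauses satisfied.

M = False; C = False; Q = True; V = True; A = True; S = True; N = True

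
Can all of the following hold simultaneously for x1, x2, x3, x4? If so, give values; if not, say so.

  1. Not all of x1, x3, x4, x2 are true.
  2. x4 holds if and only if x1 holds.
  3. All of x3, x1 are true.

x1 = True, x2 = False, x3 = True, x4 = True

  (1) {x1, x3, x4, x2}: 3/4 true — not all ✓
  (2) x4=T, x1=T — same ✓
  (3) {x3, x1}: all 2 true ✓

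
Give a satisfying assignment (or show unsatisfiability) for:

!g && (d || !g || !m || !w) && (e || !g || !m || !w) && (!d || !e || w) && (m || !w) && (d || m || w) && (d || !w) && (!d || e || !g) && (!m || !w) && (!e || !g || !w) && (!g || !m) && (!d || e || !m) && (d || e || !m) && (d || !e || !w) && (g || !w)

Unit clause (!g) forces g = False.
In (g || !w) only !w is left, so w = False.
Set m = True.
Try e = False:
  (!d || e || !m) forces d = False.
  clause (d || e || !m) is falsified — backtrack.
So e = True.
  then (!d || !e || w) forces d = False.
All clauses satisfied.

m = True; g = False; e = True; d = False; w = False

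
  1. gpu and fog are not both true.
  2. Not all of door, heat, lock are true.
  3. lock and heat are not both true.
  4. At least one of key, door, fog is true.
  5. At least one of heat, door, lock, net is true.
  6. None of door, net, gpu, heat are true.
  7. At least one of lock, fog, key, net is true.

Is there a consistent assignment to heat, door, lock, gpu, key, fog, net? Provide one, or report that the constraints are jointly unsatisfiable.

heat = False, door = False, lock = True, gpu = False, key = False, fog = True, net = False

  (1) gpu=F, fog=T — not both ✓
  (2) {door, heat, lock}: 1/3 true — not all ✓
  (3) lock=T, heat=F — not both ✓
  (4) {key, door, fog}: 1 true — at least one ✓
  (5) {heat, door, lock, net}: 1 true — at least one ✓
  (6) {door, net, gpu, heat}: 0 true — none ✓
  (7) {lock, fog, key, net}: 2 true — at least one ✓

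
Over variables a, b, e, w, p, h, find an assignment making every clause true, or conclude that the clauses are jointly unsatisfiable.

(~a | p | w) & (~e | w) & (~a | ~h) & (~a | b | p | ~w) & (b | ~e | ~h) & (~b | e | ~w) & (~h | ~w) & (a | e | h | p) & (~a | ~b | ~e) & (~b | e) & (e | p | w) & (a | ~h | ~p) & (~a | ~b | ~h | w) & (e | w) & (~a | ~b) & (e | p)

a=F; b=F; e=T; w=T; p=T; h=F

Set a = False.
Set b = False.
Set e = True.
  then (~e | w) forces w = True.
  then (b | ~e | ~h) forces h = False.
Set p = True.
All clauses satisfied.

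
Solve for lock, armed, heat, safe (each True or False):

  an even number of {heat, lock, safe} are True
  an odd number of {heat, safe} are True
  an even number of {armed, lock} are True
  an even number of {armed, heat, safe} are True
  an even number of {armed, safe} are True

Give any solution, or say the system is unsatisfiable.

lock = True; armed = True; heat = False; safe = True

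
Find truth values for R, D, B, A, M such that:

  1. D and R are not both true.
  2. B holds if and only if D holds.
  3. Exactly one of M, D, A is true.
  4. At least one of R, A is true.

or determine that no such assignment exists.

R: True, D: False, B: False, A: False, M: True

  (1) D=F, R=T — not both ✓
  (2) B=F, D=F — same ✓
  (3) {M, D, A}: 1 true — exactly one ✓
  (4) {R, A}: 1 true — at least one ✓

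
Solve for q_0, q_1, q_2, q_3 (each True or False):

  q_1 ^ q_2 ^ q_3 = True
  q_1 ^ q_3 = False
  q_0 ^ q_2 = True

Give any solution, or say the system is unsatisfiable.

q_0 = False, q_1 = False, q_2 = True, q_3 = False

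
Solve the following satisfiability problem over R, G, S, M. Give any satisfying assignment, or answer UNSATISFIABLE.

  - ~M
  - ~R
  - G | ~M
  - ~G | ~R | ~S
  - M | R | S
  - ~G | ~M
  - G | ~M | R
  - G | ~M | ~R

R: False, G: True, S: True, M: False

Unit clause (~M) forces M = False.
Unit clause (~R) forces R = False.
In (M | R | S) only S is left, so S = True.
Set G = True.
Check each clause:
  (~M): ~M holds.
  (~R): ~R holds.
  (G | ~M): G holds.
  (~G | ~R | ~S): ~R holds.
  (M | R | S): S holds.
  (~G | ~M): ~M holds.
  (G | ~M | R): G holds.
  (G | ~M | ~R): G holds.
All clauses satisfied.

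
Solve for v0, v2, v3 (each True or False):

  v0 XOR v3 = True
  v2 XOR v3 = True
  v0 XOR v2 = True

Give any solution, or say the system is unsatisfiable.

Unsatisfiable

Adding constraints 1, 2, 3 mod 2: every variable appears an even number of times on the left, so the left side is 0.
But the right sides sum to 1 (mod 2). 0 ≠ 1 — the system is inconsistent.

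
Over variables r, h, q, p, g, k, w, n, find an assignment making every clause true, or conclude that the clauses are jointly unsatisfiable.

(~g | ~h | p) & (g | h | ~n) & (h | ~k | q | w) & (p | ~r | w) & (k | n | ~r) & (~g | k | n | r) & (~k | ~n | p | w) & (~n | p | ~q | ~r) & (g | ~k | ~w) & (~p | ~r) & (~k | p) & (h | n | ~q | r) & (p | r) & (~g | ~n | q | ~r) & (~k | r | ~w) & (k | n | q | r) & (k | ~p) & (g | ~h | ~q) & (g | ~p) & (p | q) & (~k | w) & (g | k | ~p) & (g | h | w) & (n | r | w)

Case r = True:
  (~p | ~r) forces p = False.
  (p | ~r | w) forces w = True.
  (~k | p) forces k = False.
  (k | n | ~r) forces n = True.
  (~n | p | ~q | ~r) forces q = False.
  Clause (p | q) is falsified — contradiction.
Case r = False:
  (p | r) forces p = True.
  (k | ~p) forces k = True.
  (~k | r | ~w) forces w = False.
  Clause (~k | w) is falsified — contradiction.
Both cases fail, so the formula is unsatisfiable.

UNSATISFIABLE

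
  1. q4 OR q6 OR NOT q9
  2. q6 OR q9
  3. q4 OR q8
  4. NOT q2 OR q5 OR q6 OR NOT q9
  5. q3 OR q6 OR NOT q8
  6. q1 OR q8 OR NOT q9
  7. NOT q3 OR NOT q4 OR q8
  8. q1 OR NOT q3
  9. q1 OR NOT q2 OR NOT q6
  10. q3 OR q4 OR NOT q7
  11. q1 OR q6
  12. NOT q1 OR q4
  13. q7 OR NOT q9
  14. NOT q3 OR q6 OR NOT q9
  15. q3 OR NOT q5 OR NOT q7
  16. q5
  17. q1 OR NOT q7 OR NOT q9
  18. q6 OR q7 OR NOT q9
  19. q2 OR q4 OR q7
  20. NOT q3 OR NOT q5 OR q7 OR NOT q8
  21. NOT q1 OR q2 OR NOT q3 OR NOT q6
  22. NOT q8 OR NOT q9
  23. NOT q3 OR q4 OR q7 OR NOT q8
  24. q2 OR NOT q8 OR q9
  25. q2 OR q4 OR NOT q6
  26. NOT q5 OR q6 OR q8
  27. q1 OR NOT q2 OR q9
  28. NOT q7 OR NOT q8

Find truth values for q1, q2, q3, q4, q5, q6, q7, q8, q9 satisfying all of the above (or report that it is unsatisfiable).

Unit clause (q5) forces q5 = True.
Set q1 = True.
  then (NOT q1 OR q4) forces q4 = True.
Set q2 = True.
Try q3 = True:
  (NOT q3 OR NOT q4 OR q8) forces q8 = True.
  (NOT q3 OR NOT q5 OR q7 OR NOT q8) forces q7 = True.
  clause (NOT q7 OR NOT q8) is falsified — backtrack.
So q3 = False.
  then (q3 OR NOT q5 OR NOT q7) forces q7 = False.
  then (q7 OR NOT q9) forces q9 = False.
  then (q6 OR q9) forces q6 = True.
Set q8 = False.
All clauses satisfied.

q1 = True; q2 = True; q3 = False; q4 = True; q5 = True; q6 = True; q7 = False; q8 = False; q9 = False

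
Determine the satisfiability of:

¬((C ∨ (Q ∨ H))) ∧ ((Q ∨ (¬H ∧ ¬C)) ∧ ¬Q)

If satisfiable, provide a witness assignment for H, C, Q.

H = False, C = False, Q = False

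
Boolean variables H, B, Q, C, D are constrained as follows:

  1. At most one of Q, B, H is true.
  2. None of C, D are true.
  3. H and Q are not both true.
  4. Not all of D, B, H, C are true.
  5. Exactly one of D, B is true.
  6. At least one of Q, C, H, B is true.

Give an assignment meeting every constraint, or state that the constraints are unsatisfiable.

H = False, B = True, Q = False, C = False, D = False

  (1) {Q, B, H}: 1 true — at most one ✓
  (2) {C, D}: 0 true — none ✓
  (3) H=F, Q=F — not both ✓
  (4) {D, B, H, C}: 1/4 true — not all ✓
  (5) {D, B}: 1 true — exactly one ✓
  (6) {Q, C, H, B}: 1 true — at least one ✓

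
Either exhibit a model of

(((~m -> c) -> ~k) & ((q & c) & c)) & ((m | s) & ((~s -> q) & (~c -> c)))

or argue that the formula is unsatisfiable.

q = True, c = True, m = True, s = True, k = False

  ((~m -> c) -> ~k) & ((q & c) & c) = True
    (~m -> c) -> ~k = True
      ~m -> c = True
        ~m = False
      ~k = True
    (q & c) & c = True
      q & c = True
  (m | s) & ((~s -> q) & (~c -> c)) = True
    m | s = True
    (~s -> q) & (~c -> c) = True
      ~s -> q = True
        ~s = False
      ~c -> c = True
        ~c = False
Both conjuncts True, so the formula holds.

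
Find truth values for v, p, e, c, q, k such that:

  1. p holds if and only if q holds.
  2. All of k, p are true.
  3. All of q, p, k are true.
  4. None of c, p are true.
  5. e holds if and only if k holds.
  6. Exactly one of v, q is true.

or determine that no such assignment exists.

Unsatisfiable

Case p = True:
  Constraint (4) is violated (p=T) — contradiction.
Case p = False:
  Constraint (2) is violated (p=F) — contradiction.
Both cases fail — unsatisfiable.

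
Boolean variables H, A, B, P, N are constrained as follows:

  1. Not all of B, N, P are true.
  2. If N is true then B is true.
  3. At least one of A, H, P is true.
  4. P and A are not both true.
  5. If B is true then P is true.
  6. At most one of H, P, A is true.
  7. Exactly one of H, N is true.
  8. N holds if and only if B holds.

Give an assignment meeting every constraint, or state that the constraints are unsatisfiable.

H=T; A=F; B=F; P=F; N=F

  (1) {B, N, P}: 0/3 true — not all ✓
  (2) N=F ⇒ B: vacuous ✓
  (3) {A, H, P}: 1 true — at least one ✓
  (4) P=F, A=F — not both ✓
  (5) B=F ⇒ P: vacuous ✓
  (6) {H, P, A}: 1 true — at most one ✓
  (7) {H, N}: 1 true — exactly one ✓
  (8) N=F, B=F — same ✓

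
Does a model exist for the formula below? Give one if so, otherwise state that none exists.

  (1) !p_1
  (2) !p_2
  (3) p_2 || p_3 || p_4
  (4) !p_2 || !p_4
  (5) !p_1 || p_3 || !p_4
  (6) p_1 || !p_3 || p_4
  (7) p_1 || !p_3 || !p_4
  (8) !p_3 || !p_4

p_1 = False, p_2 = False, p_3 = False, p_4 = True

Unit clause (!p_1) forces p_1 = False.
Unit clause (!p_2) forces p_2 = False.
Try p_3 = True:
  (p_1 || !p_3 || p_4) forces p_4 = True.
  clause (p_1 || !p_3 || !p_4) is falsified — backtrack.
So p_3 = False.
  then (p_2 || p_3 || p_4) forces p_4 = True.
Check each clause:
  (!p_1): !p_1 holds.
  (!p_2): !p_2 holds.
  (p_2 || p_3 || p_4): p_4 holds.
  (!p_2 || !p_4): !p_2 holds.
  (!p_1 || p_3 || !p_4): !p_1 holds.
  (p_1 || !p_3 || p_4): !p_3 holds.
  (p_1 || !p_3 || !p_4): !p_3 holds.
  (!p_3 || !p_4): !p_3 holds.
All clauses satisfied.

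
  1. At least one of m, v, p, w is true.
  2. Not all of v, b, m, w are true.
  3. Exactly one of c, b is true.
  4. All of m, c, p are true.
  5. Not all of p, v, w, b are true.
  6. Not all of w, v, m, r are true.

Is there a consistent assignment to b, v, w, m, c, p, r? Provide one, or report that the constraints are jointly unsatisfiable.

b = False, v = False, w = False, m = True, c = True, p = True, r = True

  (1) {m, v, p, w}: 2 true — at least one ✓
  (2) {v, b, m, w}: 1/4 true — not all ✓
  (3) {c, b}: 1 true — exactly one ✓
  (4) {m, c, p}: all 3 true ✓
  (5) {p, v, w, b}: 1/4 true — not all ✓
  (6) {w, v, m, r}: 2/4 true — not all ✓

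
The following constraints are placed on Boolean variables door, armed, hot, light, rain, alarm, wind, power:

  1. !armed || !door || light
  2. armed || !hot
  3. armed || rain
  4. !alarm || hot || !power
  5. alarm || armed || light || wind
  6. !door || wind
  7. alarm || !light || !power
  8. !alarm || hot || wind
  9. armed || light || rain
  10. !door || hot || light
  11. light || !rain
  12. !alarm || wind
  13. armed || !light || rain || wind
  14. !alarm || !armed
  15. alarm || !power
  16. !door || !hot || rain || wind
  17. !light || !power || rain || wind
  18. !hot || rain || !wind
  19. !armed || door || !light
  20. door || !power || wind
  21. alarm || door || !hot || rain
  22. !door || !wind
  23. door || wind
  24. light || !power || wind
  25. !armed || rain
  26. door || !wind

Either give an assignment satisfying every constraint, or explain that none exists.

The formula is unsatisfiable.

Case door = True:
  (!door || wind) forces wind = True.
  Clause (!door || !wind) is falsified — contradiction.
Case door = False:
  (door || wind) forces wind = True.
  Clause (door || !wind) is falsified — contradiction.
Both cases fail, so the formula is unsatisfiable.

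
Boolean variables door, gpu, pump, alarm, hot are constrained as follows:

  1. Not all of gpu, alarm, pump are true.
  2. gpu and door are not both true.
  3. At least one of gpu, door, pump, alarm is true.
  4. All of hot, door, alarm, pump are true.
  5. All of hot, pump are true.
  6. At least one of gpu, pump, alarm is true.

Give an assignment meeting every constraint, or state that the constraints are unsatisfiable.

door=T, gpu=F, pump=T, alarm=T, hot=T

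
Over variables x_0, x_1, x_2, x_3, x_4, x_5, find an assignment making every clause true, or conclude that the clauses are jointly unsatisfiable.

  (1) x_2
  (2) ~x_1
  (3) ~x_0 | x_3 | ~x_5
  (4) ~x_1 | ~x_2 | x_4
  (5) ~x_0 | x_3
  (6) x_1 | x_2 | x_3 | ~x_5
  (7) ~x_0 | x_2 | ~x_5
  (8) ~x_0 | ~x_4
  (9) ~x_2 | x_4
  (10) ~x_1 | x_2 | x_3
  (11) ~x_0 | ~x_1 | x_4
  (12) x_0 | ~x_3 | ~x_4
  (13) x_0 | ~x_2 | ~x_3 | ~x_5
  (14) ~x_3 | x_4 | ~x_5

x_0=F, x_1=F, x_2=T, x_3=F, x_4=T, x_5=T

Unit clause (x_2) forces x_2 = True.
Unit clause (~x_1) forces x_1 = False.
In (~x_2 | x_4) only x_4 is left, so x_4 = True.
In (~x_0 | ~x_4) only ~x_0 is left, so x_0 = False.
In (x_0 | ~x_3 | ~x_4) only ~x_3 is left, so x_3 = False.
Set x_5 = True.
All clauses satisfied.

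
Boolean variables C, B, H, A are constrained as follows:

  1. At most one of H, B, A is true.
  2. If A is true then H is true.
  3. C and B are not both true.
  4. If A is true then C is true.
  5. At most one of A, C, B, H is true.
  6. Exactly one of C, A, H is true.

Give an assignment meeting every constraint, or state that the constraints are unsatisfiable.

C = True, B = False, H = False, A = False

  (1) {H, B, A}: 0 true — at most one ✓
  (2) A=F ⇒ H: vacuous ✓
  (3) C=T, B=F — not both ✓
  (4) A=F ⇒ C: vacuous ✓
  (5) {A, C, B, H}: 1 true — at most one ✓
  (6) {C, A, H}: 1 true — exactly one ✓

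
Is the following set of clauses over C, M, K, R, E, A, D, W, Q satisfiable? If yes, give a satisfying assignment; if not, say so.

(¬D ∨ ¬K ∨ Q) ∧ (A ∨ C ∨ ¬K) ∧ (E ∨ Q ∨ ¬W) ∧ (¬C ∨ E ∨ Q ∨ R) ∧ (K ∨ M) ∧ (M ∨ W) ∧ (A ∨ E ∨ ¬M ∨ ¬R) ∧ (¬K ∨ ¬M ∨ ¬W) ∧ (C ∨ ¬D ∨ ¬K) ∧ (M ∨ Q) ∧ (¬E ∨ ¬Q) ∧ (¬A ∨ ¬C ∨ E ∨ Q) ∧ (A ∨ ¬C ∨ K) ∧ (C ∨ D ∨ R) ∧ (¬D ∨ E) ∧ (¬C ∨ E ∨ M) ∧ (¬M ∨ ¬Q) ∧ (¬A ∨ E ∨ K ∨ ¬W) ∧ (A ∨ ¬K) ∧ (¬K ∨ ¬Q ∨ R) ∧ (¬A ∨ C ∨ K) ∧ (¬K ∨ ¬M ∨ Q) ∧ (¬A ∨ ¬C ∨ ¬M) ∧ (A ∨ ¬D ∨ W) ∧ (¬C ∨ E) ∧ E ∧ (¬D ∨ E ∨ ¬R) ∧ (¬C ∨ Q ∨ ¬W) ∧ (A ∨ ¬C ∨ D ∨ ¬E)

Unit clause (E) forces E = True.
In (¬E ∨ ¬Q) only ¬Q is left, so Q = False.
In (M ∨ Q) only M is left, so M = True.
In (¬K ∨ ¬M ∨ Q) only ¬K is left, so K = False.
Try C = True:
  (A ∨ ¬C ∨ K) forces A = True.
  clause (¬A ∨ ¬C ∨ ¬M) is falsified — backtrack.
So C = False.
  then (¬A ∨ C ∨ K) forces A = False.
Set R = True.
Set D = True.
  then (A ∨ ¬D ∨ W) forces W = True.
All clauses satisfied.

C = False; M = True; K = False; R = True; E = True; A = False; D = True; W = True; Q = False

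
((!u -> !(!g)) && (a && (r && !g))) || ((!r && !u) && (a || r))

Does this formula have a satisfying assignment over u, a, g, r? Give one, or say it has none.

u=F; a=T; g=T; r=F

  ((!u -> !(!g)) && (a && (r && !g))) || ((!r && !u) && (a || r)) = True
    (!u -> !(!g)) && (a && (r && !g)) = False
      !u -> !(!g) = True
        !u = True
        !(!g) = True
          !g = False
      a && (r && !g) = False
        r && !g = False
          !g = False
    (!r && !u) && (a || r) = True
      !r && !u = True
        !r = True
        !u = True
      a || r = True
The formula evaluates to True.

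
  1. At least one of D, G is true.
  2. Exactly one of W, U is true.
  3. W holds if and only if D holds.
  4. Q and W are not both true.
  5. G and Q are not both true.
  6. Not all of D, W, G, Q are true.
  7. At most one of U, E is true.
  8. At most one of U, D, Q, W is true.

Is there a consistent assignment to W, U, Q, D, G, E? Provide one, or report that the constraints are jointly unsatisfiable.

W = False, U = True, Q = False, D = False, G = True, E = False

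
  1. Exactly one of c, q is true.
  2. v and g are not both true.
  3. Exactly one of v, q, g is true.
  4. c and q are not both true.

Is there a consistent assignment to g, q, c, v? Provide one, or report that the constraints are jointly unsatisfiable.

g: True, q: False, c: True, v: False

  (1) {c, q}: 1 true — exactly one ✓
  (2) v=F, g=T — not both ✓
  (3) {v, q, g}: 1 true — exactly one ✓
  (4) c=T, q=F — not both ✓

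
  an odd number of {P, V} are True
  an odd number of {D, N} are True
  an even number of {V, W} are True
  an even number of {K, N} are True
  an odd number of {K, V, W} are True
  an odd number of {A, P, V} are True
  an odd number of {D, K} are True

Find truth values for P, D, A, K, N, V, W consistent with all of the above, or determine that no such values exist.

P=F, D=F, A=F, K=T, N=T, V=T, W=T

{P, V}: 1 true → odd ✓
{D, N}: 1 true → odd ✓
{V, W}: 2 true → even ✓
{K, N}: 2 true → even ✓
{K, V, W}: 3 true → odd ✓
{A, P, V}: 1 true → odd ✓
{D, K}: 1 true → odd ✓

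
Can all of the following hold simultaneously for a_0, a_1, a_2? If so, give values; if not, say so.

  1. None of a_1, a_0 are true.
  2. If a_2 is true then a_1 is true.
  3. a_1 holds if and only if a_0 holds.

a_0 = False, a_1 = False, a_2 = False

  (1) {a_1, a_0}: 0 true — none ✓
  (2) a_2=F ⇒ a_1: vacuous ✓
  (3) a_1=F, a_0=F — same ✓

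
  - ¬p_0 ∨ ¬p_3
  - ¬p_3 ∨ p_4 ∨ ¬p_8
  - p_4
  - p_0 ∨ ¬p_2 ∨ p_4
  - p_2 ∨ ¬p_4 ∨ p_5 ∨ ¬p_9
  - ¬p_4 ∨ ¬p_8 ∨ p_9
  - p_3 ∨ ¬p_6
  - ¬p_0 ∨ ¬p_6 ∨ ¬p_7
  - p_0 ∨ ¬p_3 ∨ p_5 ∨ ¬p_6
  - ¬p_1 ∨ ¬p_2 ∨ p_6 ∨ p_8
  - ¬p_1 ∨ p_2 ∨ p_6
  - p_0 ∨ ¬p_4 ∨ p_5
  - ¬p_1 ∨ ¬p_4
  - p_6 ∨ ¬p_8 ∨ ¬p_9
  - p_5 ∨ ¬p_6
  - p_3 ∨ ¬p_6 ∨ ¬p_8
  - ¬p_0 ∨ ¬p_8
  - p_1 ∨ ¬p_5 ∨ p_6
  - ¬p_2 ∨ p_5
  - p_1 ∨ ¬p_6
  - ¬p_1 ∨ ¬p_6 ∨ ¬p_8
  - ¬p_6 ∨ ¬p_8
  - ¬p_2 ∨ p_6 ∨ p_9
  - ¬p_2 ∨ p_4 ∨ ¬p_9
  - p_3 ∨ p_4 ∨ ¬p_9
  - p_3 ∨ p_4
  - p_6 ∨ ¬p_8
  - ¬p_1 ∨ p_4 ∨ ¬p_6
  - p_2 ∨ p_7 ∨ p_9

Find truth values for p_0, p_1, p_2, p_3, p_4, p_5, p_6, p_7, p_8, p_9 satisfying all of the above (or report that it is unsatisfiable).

p_0 = True, p_1 = False, p_2 = False, p_3 = False, p_4 = True, p_5 = False, p_6 = False, p_7 = True, p_8 = False, p_9 = False

Unit clause (p_4) forces p_4 = True.
In (¬p_1 ∨ ¬p_4) only ¬p_1 is left, so p_1 = False.
In (p_1 ∨ ¬p_6) only ¬p_6 is left, so p_6 = False.
In (p_6 ∨ ¬p_8) only ¬p_8 is left, so p_8 = False.
In (p_1 ∨ ¬p_5 ∨ p_6) only ¬p_5 is left, so p_5 = False.
In (¬p_2 ∨ p_5) only ¬p_2 is left, so p_2 = False.
In (p_2 ∨ ¬p_4 ∨ p_5 ∨ ¬p_9) only ¬p_9 is left, so p_9 = False.
In (p_0 ∨ ¬p_4 ∨ p_5) only p_0 is left, so p_0 = True.
In (p_2 ∨ p_7 ∨ p_9) only p_7 is left, so p_7 = True.
In (¬p_0 ∨ ¬p_3) only ¬p_3 is left, so p_3 = False.
All clauses satisfied.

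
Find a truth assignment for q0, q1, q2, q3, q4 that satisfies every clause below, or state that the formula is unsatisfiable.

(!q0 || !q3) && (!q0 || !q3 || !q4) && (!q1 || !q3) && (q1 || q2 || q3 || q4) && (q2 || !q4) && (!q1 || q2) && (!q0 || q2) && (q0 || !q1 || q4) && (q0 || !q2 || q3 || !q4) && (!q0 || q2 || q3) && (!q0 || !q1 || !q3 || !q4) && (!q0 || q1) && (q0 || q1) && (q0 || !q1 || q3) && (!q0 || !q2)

The formula is unsatisfiable.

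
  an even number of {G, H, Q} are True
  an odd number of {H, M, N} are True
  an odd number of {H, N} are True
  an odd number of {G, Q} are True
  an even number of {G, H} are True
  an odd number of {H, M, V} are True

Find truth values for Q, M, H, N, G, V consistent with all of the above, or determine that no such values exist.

Q = False, M = False, H = True, N = False, G = True, V = False

{G, H, Q}: 2 true → even ✓
{H, M, N}: 1 true → odd ✓
{H, N}: 1 true → odd ✓
{G, Q}: 1 true → odd ✓
{G, H}: 2 true → even ✓
{H, M, V}: 1 true → odd ✓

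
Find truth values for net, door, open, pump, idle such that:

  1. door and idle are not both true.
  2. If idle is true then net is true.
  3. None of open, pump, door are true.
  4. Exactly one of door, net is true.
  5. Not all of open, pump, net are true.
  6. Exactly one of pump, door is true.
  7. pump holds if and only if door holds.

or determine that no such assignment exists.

Case door = True:
  Constraint (3) is violated (door=T) — contradiction.
Case door = False:
  (3) forces open = False.
  (3) forces pump = False.
  Constraint (6) is violated (pump=F, door=F) — contradiction.
Both cases fail — unsatisfiable.

UNSATISFIABLE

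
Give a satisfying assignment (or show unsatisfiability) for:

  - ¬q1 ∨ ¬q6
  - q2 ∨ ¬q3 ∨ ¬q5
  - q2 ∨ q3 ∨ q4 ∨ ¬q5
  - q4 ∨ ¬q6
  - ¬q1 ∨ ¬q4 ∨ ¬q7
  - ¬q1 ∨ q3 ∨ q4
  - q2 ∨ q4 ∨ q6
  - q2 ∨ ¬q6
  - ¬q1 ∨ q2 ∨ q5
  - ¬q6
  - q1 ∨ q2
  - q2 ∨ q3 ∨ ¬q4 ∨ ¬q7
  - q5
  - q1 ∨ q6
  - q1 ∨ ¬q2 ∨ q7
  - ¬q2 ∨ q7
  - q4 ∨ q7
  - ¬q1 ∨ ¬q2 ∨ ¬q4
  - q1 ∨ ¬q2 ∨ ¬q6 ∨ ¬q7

q1 = True; q2 = False; q3 = False; q4 = True; q5 = True; q6 = False; q7 = False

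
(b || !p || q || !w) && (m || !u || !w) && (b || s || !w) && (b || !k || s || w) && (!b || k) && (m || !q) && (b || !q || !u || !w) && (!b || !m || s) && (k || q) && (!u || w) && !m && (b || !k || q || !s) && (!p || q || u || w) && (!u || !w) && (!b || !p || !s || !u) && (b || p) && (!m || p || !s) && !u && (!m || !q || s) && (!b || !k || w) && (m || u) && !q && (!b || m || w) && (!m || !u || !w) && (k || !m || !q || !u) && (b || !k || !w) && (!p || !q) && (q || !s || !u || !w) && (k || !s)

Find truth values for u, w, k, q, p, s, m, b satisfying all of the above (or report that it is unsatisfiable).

Case u = True:
  Clause (!u) is falsified — contradiction.
Case u = False:
  (!m) forces m = False.
  Clause (m || u) is falsified — contradiction.
Both cases fail, so the formula is unsatisfiable.

No satisfying assignment exists.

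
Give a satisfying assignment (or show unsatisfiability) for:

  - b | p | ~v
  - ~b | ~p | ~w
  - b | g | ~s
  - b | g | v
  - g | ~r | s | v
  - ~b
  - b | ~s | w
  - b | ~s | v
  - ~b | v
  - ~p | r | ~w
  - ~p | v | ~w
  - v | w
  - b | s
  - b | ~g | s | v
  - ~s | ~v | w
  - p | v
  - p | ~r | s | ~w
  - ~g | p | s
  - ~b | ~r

v=T; r=T; w=T; p=T; b=F; s=T; g=T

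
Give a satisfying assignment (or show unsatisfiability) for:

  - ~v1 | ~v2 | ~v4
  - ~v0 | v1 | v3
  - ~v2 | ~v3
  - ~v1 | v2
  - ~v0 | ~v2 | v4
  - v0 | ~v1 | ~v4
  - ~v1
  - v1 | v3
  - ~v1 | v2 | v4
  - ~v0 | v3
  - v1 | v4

v0: True, v1: False, v2: False, v3: True, v4: True

Unit clause (~v1) forces v1 = False.
In (v1 | v3) only v3 is left, so v3 = True.
In (v1 | v4) only v4 is left, so v4 = True.
In (~v2 | ~v3) only ~v2 is left, so v2 = False.
Set v0 = True.
All clauses satisfied.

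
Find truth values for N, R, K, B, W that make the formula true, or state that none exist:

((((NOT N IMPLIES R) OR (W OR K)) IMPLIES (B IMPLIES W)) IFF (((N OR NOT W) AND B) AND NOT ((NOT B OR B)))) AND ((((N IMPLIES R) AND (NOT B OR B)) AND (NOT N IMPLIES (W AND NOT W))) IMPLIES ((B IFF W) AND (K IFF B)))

N: True, R: False, K: True, B: True, W: False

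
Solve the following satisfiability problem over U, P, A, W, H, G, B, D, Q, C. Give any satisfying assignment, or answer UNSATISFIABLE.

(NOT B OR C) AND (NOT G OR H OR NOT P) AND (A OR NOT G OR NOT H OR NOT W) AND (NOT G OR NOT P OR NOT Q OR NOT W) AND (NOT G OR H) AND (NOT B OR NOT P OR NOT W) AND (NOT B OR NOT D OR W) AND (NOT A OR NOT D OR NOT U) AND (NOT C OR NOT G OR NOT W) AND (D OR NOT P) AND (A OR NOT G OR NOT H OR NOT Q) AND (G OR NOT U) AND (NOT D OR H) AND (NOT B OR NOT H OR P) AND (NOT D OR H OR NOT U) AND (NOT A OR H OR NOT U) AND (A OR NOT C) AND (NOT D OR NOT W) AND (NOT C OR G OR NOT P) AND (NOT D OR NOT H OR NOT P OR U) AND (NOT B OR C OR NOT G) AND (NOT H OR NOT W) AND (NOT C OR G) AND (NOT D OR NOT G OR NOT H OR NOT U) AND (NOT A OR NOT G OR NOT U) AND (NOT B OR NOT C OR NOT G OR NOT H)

U: False; P: False; A: True; W: True; H: False; G: False; B: False; D: False; Q: False; C: False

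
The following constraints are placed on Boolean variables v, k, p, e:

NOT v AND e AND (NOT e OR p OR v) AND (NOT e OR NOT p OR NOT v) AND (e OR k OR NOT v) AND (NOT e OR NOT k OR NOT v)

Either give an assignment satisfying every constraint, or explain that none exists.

v = False, k = False, p = True, e = True

Unit clause (NOT v) forces v = False.
Unit clause (e) forces e = True.
In (NOT e OR p OR v) only p is left, so p = True.
Set k = False.
All clauses satisfied.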